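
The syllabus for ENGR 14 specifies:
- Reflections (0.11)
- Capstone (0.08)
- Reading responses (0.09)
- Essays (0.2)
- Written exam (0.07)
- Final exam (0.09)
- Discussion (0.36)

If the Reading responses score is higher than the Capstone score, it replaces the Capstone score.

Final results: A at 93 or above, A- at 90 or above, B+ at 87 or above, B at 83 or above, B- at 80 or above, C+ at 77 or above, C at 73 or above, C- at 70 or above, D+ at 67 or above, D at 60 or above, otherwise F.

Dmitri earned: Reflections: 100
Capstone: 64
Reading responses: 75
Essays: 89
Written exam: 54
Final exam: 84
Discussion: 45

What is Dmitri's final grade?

Reading responses (75) > Capstone (64), so Capstone counts as 75.
Weighted total:
  Reflections 100 × 0.11 = 11
  Capstone 75 × 0.08 = 6
  Reading responses 75 × 0.09 = 6.75
  Essays 89 × 0.2 = 17.8
  Written exam 54 × 0.07 = 3.78
  Final exam 84 × 0.09 = 7.56
  Discussion 45 × 0.36 = 16.2
Sum = 69.09
69.09 is ≥ 67 and < 70 → D+

D+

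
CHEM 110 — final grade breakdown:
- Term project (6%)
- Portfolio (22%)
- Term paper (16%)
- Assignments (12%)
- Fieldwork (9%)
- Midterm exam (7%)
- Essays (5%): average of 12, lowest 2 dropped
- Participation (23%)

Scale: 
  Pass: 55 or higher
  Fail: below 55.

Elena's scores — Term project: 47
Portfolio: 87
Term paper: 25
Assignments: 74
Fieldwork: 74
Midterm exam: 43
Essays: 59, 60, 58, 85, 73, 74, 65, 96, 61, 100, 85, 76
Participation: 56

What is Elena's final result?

Essays: drop 58, 59 → average of remaining 10 = 775/10 = 77.5
Weighted total:
  Term project 47 × 0.06 = 2.82
  Portfolio 87 × 0.22 = 19.14
  Term paper 25 × 0.16 = 4
  Assignments 74 × 0.12 = 8.88
  Fieldwork 74 × 0.09 = 6.66
  Midterm exam 43 × 0.07 = 3.01
  Essays 77.5 × 0.05 = 3.875
  Participation 56 × 0.23 = 12.88
Sum = 61.265
61.265 ≥ 55 → Pass

Pass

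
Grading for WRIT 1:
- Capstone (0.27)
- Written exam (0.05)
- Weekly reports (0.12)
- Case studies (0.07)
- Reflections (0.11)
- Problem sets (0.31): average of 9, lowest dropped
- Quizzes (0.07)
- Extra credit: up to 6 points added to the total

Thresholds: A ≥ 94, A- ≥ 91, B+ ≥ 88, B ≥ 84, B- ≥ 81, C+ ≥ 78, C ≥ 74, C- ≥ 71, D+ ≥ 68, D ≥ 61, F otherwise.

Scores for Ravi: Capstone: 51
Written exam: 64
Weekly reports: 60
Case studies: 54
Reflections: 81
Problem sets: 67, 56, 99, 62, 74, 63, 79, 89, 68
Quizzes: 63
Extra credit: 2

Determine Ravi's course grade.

D

Problem sets: drop 56 → average of remaining 8 = 601/8 = 75.125
Weighted total:
  Capstone 51 × 0.27 = 13.77
  Written exam 64 × 0.05 = 3.2
  Weekly reports 60 × 0.12 = 7.2
  Case studies 54 × 0.07 = 3.78
  Reflections 81 × 0.11 = 8.91
  Problem sets 75.125 × 0.31 = 23.28875
  Quizzes 63 × 0.07 = 4.41
Sum = 64.55875
Extra credit: 64.55875 + 2 = 66.55875
66.55875 is ≥ 61 and < 68 → D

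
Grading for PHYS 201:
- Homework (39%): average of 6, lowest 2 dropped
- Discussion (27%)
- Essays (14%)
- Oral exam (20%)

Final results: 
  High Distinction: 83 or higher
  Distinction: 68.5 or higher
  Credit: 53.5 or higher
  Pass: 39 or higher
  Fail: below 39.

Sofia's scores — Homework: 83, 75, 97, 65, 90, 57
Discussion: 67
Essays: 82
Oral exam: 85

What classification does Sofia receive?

Homework: drop 57, 65 → average of remaining 4 = 345/4 = 86.25
Weighted total:
  Homework 86.25 × 0.39 = 33.6375
  Discussion 67 × 0.27 = 18.09
  Essays 82 × 0.14 = 11.48
  Oral exam 85 × 0.2 = 17
Sum = 80.2075
80.2075 is ≥ 68.5 and < 83 → Distinction

Distinction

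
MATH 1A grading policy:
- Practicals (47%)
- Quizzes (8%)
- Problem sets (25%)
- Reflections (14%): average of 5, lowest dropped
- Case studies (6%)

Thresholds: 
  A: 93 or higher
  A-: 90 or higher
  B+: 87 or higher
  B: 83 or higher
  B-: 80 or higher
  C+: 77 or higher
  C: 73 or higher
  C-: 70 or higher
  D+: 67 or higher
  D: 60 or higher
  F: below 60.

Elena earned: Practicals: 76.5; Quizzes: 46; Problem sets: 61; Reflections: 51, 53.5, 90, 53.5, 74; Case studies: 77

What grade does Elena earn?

Reflections: drop 51 → average of remaining 4 = 271/4 = 67.75
Weighted total:
  Practicals 76.5 × 0.47 = 35.955
  Quizzes 46 × 0.08 = 3.68
  Problem sets 61 × 0.25 = 15.25
  Reflections 67.75 × 0.14 = 9.485
  Case studies 77 × 0.06 = 4.62
Sum = 68.99
68.99 is ≥ 67 and < 70 → D+

D+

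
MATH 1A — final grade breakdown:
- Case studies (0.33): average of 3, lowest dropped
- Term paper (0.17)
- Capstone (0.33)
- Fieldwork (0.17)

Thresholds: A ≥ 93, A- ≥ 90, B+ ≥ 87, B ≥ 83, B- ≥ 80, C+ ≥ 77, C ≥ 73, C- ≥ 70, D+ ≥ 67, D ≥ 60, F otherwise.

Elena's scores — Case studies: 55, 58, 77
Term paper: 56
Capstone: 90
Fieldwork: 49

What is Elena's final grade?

Case studies: drop 55 → average of remaining 2 = 135/2 = 67.5
Weighted total:
  Case studies 67.5 × 0.33 = 22.275
  Term paper 56 × 0.17 = 9.52
  Capstone 90 × 0.33 = 29.7
  Fieldwork 49 × 0.17 = 8.33
Sum = 69.825
69.825 is ≥ 67 and < 70 → D+

D+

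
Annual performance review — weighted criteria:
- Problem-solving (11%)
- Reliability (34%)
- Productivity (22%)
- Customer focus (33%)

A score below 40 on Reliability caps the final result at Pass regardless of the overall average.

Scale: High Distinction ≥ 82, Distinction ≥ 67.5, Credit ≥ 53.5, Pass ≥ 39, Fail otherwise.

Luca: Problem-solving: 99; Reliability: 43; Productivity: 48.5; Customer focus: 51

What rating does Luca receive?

Reliability score 43 ≥ 40: minimum met.
Weighted total:
  Problem-solving 99 × 0.11 = 10.89
  Reliability 43 × 0.34 = 14.62
  Productivity 48.5 × 0.22 = 10.67
  Customer focus 51 × 0.33 = 16.83
Sum = 53.01
53.01 is ≥ 39 and < 53.5 → Pass

Pass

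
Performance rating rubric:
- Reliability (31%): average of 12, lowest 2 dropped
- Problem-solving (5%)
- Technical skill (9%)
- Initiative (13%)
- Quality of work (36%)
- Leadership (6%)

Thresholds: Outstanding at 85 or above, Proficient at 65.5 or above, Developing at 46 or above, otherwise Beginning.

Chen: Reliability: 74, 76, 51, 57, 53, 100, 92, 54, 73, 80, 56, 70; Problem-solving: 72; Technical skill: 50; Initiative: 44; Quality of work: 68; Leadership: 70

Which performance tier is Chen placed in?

Developing

Reliability: drop 51, 53 → average of remaining 10 = 732/10 = 73.2
Weighted total:
  Reliability 73.2 × 0.31 = 22.692
  Problem-solving 72 × 0.05 = 3.6
  Technical skill 50 × 0.09 = 4.5
  Initiative 44 × 0.13 = 5.72
  Quality of work 68 × 0.36 = 24.48
  Leadership 70 × 0.06 = 4.2
Sum = 65.192
65.192 is ≥ 46 and < 65.5 → Developing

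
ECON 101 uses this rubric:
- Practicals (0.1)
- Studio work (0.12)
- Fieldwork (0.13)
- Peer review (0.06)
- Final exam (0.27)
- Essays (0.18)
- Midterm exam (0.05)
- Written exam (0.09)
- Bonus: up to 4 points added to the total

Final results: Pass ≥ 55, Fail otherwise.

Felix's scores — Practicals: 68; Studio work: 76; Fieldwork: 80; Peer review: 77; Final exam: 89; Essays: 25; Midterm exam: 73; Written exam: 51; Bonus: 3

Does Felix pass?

Weighted total:
  Practicals 68 × 0.1 = 6.8
  Studio work 76 × 0.12 = 9.12
  Fieldwork 80 × 0.13 = 10.4
  Peer review 77 × 0.06 = 4.62
  Final exam 89 × 0.27 = 24.03
  Essays 25 × 0.18 = 4.5
  Midterm exam 73 × 0.05 = 3.65
  Written exam 51 × 0.09 = 4.59
Sum = 67.71
Bonus: 67.71 + 3 = 70.71
70.71 ≥ 55 → Pass

Pass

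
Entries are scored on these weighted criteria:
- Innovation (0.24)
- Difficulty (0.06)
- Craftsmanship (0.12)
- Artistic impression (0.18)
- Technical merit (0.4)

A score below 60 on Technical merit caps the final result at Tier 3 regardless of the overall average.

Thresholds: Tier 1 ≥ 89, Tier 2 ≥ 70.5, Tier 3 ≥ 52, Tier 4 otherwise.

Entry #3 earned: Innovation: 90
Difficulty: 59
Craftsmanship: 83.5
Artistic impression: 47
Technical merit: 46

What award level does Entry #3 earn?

Technical merit score 46 < 60: minimum not met.
Weighted total:
  Innovation 90 × 0.24 = 21.6
  Difficulty 59 × 0.06 = 3.54
  Craftsmanship 83.5 × 0.12 = 10.02
  Artistic impression 47 × 0.18 = 8.46
  Technical merit 46 × 0.4 = 18.4
Sum = 62.02
62.02 would be Tier 3; cap at Tier 3 applies → Tier 3.

Tier 3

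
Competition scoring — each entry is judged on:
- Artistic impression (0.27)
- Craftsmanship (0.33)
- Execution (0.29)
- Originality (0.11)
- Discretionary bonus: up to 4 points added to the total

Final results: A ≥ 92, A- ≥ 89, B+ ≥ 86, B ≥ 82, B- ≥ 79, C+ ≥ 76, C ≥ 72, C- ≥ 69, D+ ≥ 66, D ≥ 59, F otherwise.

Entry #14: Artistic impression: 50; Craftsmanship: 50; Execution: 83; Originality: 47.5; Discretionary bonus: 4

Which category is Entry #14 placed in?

D

Weighted total:
  Artistic impression 50 × 0.27 = 13.5
  Craftsmanship 50 × 0.33 = 16.5
  Execution 83 × 0.29 = 24.07
  Originality 47.5 × 0.11 = 5.225
Sum = 59.295
Discretionary bonus: 59.295 + 4 = 63.295
63.295 is ≥ 59 and < 66 → D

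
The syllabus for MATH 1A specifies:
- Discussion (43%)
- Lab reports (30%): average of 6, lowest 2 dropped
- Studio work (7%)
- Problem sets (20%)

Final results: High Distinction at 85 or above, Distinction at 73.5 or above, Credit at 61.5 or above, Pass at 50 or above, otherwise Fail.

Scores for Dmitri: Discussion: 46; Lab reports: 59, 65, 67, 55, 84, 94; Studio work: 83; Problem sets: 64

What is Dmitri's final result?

Credit

Lab reports: drop 55, 59 → average of remaining 4 = 310/4 = 77.5
Weighted total:
  Discussion 46 × 0.43 = 19.78
  Lab reports 77.5 × 0.3 = 23.25
  Studio work 83 × 0.07 = 5.81
  Problem sets 64 × 0.2 = 12.8
Sum = 61.64
61.64 is ≥ 61.5 and < 73.5 → Credit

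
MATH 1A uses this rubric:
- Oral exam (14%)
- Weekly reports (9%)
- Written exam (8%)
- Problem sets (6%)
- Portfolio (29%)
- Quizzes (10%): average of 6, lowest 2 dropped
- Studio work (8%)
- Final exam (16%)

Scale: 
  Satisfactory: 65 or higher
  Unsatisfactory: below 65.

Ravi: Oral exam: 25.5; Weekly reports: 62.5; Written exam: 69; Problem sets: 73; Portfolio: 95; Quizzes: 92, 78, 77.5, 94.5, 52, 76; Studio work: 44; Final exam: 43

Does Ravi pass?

Satisfactory

Quizzes: drop 52, 76 → average of remaining 4 = 342/4 = 85.5
Weighted total:
  Oral exam 25.5 × 0.14 = 3.57
  Weekly reports 62.5 × 0.09 = 5.625
  Written exam 69 × 0.08 = 5.52
  Problem sets 73 × 0.06 = 4.38
  Portfolio 95 × 0.29 = 27.55
  Quizzes 85.5 × 0.1 = 8.55
  Studio work 44 × 0.08 = 3.52
  Final exam 43 × 0.16 = 6.88
Sum = 65.595
65.595 ≥ 65 → Satisfactory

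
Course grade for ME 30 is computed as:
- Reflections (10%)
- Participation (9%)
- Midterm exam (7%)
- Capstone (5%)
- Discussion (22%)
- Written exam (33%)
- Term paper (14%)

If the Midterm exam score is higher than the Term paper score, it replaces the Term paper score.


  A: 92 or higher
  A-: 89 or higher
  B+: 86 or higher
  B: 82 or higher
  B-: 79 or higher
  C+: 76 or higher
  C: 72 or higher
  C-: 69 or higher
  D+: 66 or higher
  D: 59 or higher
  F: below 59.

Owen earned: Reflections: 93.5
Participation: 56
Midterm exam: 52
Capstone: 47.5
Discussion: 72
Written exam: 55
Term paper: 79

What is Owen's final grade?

D

Midterm exam (52) ≤ Term paper (79), so Term paper stays at 79.
Weighted total:
  Reflections 93.5 × 0.1 = 9.35
  Participation 56 × 0.09 = 5.04
  Midterm exam 52 × 0.07 = 3.64
  Capstone 47.5 × 0.05 = 2.375
  Discussion 72 × 0.22 = 15.84
  Written exam 55 × 0.33 = 18.15
  Term paper 79 × 0.14 = 11.06
Sum = 65.455
65.455 is ≥ 59 and < 66 → D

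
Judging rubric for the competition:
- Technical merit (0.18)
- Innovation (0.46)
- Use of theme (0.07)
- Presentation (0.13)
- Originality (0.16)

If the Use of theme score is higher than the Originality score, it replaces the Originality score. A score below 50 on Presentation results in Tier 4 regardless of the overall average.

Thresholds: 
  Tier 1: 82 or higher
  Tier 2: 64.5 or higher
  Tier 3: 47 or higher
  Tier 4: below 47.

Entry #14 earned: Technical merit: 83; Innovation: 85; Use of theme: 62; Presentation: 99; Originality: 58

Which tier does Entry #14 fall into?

Use of theme (62) > Originality (58), so Originality counts as 62.
Presentation score 99 ≥ 50: minimum met.
Weighted total:
  Technical merit 83 × 0.18 = 14.94
  Innovation 85 × 0.46 = 39.1
  Use of theme 62 × 0.07 = 4.34
  Presentation 99 × 0.13 = 12.87
  Originality 62 × 0.16 = 9.92
Sum = 81.17
81.17 is ≥ 64.5 and < 82 → Tier 2

Tier 2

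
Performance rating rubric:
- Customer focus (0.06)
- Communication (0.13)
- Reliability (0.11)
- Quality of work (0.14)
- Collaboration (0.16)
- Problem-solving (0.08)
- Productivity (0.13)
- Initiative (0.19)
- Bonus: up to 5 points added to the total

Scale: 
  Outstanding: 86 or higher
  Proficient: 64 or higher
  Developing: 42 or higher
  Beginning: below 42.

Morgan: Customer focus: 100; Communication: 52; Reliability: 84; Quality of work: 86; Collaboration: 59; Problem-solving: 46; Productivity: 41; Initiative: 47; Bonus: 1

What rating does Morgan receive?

Developing

Weighted total:
  Customer focus 100 × 0.06 = 6
  Communication 52 × 0.13 = 6.76
  Reliability 84 × 0.11 = 9.24
  Quality of work 86 × 0.14 = 12.04
  Collaboration 59 × 0.16 = 9.44
  Problem-solving 46 × 0.08 = 3.68
  Productivity 41 × 0.13 = 5.33
  Initiative 47 × 0.19 = 8.93
Sum = 61.42
Bonus: 61.42 + 1 = 62.42
62.42 is ≥ 42 and < 64 → Developing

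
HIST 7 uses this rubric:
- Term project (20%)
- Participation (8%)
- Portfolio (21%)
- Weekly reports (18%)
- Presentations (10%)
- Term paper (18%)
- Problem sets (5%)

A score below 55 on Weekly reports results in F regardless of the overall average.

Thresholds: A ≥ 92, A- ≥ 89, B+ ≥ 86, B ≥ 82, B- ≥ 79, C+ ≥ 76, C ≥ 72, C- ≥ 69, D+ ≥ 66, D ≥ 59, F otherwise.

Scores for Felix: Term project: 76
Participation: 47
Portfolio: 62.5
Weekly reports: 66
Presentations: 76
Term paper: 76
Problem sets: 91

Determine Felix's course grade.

Weekly reports score 66 ≥ 55: minimum met.
Weighted total:
  Term project 76 × 0.2 = 15.2
  Participation 47 × 0.08 = 3.76
  Portfolio 62.5 × 0.21 = 13.125
  Weekly reports 66 × 0.18 = 11.88
  Presentations 76 × 0.1 = 7.6
  Term paper 76 × 0.18 = 13.68
  Problem sets 91 × 0.05 = 4.55
Sum = 69.795
69.795 is ≥ 69 and < 72 → C-

C-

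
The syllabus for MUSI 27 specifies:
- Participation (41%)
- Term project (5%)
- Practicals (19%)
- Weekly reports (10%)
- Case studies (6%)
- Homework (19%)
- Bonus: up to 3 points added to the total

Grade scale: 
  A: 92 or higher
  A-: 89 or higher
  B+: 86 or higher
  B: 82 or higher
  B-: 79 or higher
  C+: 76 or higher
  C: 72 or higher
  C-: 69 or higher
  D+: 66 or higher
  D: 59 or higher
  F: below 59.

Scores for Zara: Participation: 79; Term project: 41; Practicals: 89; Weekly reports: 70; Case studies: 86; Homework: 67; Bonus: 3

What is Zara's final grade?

Weighted total:
  Participation 79 × 0.41 = 32.39
  Term project 41 × 0.05 = 2.05
  Practicals 89 × 0.19 = 16.91
  Weekly reports 70 × 0.1 = 7
  Case studies 86 × 0.06 = 5.16
  Homework 67 × 0.19 = 12.73
Sum = 76.24
Bonus: 76.24 + 3 = 79.24
79.24 is ≥ 79 and < 82 → B-

B-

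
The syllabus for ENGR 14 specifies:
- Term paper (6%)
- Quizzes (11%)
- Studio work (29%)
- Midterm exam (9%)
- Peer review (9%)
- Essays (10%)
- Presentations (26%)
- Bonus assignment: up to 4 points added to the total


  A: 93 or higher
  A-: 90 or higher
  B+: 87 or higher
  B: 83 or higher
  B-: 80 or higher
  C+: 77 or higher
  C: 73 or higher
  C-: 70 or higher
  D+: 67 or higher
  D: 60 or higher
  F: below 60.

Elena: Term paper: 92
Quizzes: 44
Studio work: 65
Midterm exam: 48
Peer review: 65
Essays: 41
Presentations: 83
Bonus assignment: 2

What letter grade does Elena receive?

Weighted total:
  Term paper 92 × 0.06 = 5.52
  Quizzes 44 × 0.11 = 4.84
  Studio work 65 × 0.29 = 18.85
  Midterm exam 48 × 0.09 = 4.32
  Peer review 65 × 0.09 = 5.85
  Essays 41 × 0.1 = 4.1
  Presentations 83 × 0.26 = 21.58
Sum = 65.06
Bonus assignment: 65.06 + 2 = 67.06
67.06 is ≥ 67 and < 70 → D+

D+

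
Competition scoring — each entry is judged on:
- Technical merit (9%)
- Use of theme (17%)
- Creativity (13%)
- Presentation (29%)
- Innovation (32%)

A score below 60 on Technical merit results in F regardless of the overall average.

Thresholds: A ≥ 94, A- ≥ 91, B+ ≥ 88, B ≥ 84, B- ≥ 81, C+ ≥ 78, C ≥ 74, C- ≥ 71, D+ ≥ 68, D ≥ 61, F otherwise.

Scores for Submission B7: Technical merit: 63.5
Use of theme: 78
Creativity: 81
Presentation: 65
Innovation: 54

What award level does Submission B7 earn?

D

Technical merit score 63.5 ≥ 60: minimum met.
Weighted total:
  Technical merit 63.5 × 0.09 = 5.715
  Use of theme 78 × 0.17 = 13.26
  Creativity 81 × 0.13 = 10.53
  Presentation 65 × 0.29 = 18.85
  Innovation 54 × 0.32 = 17.28
Sum = 65.635
65.635 is ≥ 61 and < 68 → D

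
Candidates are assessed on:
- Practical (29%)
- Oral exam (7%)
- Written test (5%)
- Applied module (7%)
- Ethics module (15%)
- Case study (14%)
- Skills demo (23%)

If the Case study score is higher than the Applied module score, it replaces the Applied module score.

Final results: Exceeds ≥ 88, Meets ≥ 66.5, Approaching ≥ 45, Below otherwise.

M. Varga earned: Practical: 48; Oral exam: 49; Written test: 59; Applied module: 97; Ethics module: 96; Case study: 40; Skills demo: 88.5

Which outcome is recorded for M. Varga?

Meets

Case study (40) ≤ Applied module (97), so Applied module stays at 97.
Weighted total:
  Practical 48 × 0.29 = 13.92
  Oral exam 49 × 0.07 = 3.43
  Written test 59 × 0.05 = 2.95
  Applied module 97 × 0.07 = 6.79
  Ethics module 96 × 0.15 = 14.4
  Case study 40 × 0.14 = 5.6
  Skills demo 88.5 × 0.23 = 20.355
Sum = 67.445
67.445 is ≥ 66.5 and < 88 → Meets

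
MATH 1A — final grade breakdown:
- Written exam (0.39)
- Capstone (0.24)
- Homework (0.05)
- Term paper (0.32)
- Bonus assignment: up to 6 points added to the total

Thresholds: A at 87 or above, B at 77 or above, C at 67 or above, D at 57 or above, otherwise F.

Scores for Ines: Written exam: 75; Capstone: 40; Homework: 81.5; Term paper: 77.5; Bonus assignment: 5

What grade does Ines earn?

Weighted total:
  Written exam 75 × 0.39 = 29.25
  Capstone 40 × 0.24 = 9.6
  Homework 81.5 × 0.05 = 4.075
  Term paper 77.5 × 0.32 = 24.8
Sum = 67.725
Bonus assignment: 67.725 + 5 = 72.725
72.725 is ≥ 67 and < 77 → C

C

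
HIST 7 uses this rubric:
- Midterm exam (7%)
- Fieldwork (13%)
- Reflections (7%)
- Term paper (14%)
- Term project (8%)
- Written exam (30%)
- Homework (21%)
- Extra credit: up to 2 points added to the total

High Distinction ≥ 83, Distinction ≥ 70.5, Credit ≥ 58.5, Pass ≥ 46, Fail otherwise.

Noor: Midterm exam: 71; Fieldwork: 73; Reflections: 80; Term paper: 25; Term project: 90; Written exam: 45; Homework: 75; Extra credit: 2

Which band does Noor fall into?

Credit

Weighted total:
  Midterm exam 71 × 0.07 = 4.97
  Fieldwork 73 × 0.13 = 9.49
  Reflections 80 × 0.07 = 5.6
  Term paper 25 × 0.14 = 3.5
  Term project 90 × 0.08 = 7.2
  Written exam 45 × 0.3 = 13.5
  Homework 75 × 0.21 = 15.75
Sum = 60.01
Extra credit: 60.01 + 2 = 62.01
62.01 is ≥ 58.5 and < 70.5 → Credit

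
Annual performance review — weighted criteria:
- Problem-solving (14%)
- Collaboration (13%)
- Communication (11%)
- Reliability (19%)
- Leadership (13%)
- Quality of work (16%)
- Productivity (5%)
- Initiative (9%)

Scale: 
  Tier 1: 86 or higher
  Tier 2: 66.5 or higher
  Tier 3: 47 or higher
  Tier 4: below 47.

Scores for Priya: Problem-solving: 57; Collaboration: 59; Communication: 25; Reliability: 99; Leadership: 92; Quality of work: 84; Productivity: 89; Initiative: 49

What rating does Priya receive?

Weighted total:
  Problem-solving 57 × 0.14 = 7.98
  Collaboration 59 × 0.13 = 7.67
  Communication 25 × 0.11 = 2.75
  Reliability 99 × 0.19 = 18.81
  Leadership 92 × 0.13 = 11.96
  Quality of work 84 × 0.16 = 13.44
  Productivity 89 × 0.05 = 4.45
  Initiative 49 × 0.09 = 4.41
Sum = 71.47
71.47 is ≥ 66.5 and < 86 → Tier 2

Tier 2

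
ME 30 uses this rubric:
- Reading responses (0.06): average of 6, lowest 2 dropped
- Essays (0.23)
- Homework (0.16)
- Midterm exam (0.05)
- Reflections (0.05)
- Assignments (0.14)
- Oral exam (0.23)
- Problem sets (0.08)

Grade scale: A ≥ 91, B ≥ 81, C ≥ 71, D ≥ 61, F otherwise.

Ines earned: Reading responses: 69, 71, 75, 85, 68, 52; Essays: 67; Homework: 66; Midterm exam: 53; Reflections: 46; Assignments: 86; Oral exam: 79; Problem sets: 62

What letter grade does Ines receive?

D

Reading responses: drop 52, 68 → average of remaining 4 = 300/4 = 75
Weighted total:
  Reading responses 75 × 0.06 = 4.5
  Essays 67 × 0.23 = 15.41
  Homework 66 × 0.16 = 10.56
  Midterm exam 53 × 0.05 = 2.65
  Reflections 46 × 0.05 = 2.3
  Assignments 86 × 0.14 = 12.04
  Oral exam 79 × 0.23 = 18.17
  Problem sets 62 × 0.08 = 4.96
Sum = 70.59
70.59 is ≥ 61 and < 71 → D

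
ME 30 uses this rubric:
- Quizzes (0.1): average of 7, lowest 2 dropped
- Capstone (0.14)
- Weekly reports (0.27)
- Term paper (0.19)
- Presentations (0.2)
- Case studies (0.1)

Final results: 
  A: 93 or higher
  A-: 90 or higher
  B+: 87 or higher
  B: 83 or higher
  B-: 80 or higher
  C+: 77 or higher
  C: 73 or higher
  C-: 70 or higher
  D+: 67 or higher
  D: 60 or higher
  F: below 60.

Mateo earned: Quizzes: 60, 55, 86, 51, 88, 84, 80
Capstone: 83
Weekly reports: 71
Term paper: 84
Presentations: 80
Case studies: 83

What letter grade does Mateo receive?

Quizzes: drop 51, 55 → average of remaining 5 = 398/5 = 79.6
Weighted total:
  Quizzes 79.6 × 0.1 = 7.96
  Capstone 83 × 0.14 = 11.62
  Weekly reports 71 × 0.27 = 19.17
  Term paper 84 × 0.19 = 15.96
  Presentations 80 × 0.2 = 16
  Case studies 83 × 0.1 = 8.3
Sum = 79.01
79.01 is ≥ 77 and < 80 → C+

C+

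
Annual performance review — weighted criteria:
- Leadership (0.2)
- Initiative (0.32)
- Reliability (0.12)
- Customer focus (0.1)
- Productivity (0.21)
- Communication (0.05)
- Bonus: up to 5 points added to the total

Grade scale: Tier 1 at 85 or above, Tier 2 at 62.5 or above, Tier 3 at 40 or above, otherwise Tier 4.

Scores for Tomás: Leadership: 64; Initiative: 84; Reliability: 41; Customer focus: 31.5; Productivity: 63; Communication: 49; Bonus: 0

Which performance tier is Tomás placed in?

Tier 2

Weighted total:
  Leadership 64 × 0.2 = 12.8
  Initiative 84 × 0.32 = 26.88
  Reliability 41 × 0.12 = 4.92
  Customer focus 31.5 × 0.1 = 3.15
  Productivity 63 × 0.21 = 13.23
  Communication 49 × 0.05 = 2.45
Sum = 63.43
Bonus: 63.43 + 0 = 63.43
63.43 is ≥ 62.5 and < 85 → Tier 2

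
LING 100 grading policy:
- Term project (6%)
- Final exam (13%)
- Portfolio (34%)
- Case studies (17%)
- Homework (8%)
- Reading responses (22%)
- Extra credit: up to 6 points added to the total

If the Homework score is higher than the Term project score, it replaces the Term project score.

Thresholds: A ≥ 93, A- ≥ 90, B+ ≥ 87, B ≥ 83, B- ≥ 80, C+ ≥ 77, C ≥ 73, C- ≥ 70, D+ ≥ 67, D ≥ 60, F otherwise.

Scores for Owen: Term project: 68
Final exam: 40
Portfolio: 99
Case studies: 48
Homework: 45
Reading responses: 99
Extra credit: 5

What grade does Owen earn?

Homework (45) ≤ Term project (68), so Term project stays at 68.
Weighted total:
  Term project 68 × 0.06 = 4.08
  Final exam 40 × 0.13 = 5.2
  Portfolio 99 × 0.34 = 33.66
  Case studies 48 × 0.17 = 8.16
  Homework 45 × 0.08 = 3.6
  Reading responses 99 × 0.22 = 21.78
Sum = 76.48
Extra credit: 76.48 + 5 = 81.48
81.48 is ≥ 80 and < 83 → B-

B-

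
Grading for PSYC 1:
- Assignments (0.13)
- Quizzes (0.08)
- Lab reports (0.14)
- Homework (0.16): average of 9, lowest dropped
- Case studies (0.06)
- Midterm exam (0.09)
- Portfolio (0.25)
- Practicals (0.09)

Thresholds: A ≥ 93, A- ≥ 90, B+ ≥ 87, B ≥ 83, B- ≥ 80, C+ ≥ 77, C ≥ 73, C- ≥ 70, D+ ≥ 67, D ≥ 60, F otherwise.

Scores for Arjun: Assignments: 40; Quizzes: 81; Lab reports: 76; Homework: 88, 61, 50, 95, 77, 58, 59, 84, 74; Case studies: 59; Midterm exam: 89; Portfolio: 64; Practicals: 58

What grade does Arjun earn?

D+

Homework: drop 50 → average of remaining 8 = 596/8 = 74.5
Weighted total:
  Assignments 40 × 0.13 = 5.2
  Quizzes 81 × 0.08 = 6.48
  Lab reports 76 × 0.14 = 10.64
  Homework 74.5 × 0.16 = 11.92
  Case studies 59 × 0.06 = 3.54
  Midterm exam 89 × 0.09 = 8.01
  Portfolio 64 × 0.25 = 16
  Practicals 58 × 0.09 = 5.22
Sum = 67.01
67.01 is ≥ 67 and < 70 → D+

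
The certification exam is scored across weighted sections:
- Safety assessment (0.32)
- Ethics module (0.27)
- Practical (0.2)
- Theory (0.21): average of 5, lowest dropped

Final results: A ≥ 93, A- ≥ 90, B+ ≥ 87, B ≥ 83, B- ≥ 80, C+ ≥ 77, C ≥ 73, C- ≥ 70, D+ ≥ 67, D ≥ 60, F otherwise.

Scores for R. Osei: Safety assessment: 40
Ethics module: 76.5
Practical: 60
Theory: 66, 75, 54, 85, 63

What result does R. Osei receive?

D

Theory: drop 54 → average of remaining 4 = 289/4 = 72.25
Weighted total:
  Safety assessment 40 × 0.32 = 12.8
  Ethics module 76.5 × 0.27 = 20.655
  Practical 60 × 0.2 = 12
  Theory 72.25 × 0.21 = 15.1725
Sum = 60.6275
60.6275 is ≥ 60 and < 67 → D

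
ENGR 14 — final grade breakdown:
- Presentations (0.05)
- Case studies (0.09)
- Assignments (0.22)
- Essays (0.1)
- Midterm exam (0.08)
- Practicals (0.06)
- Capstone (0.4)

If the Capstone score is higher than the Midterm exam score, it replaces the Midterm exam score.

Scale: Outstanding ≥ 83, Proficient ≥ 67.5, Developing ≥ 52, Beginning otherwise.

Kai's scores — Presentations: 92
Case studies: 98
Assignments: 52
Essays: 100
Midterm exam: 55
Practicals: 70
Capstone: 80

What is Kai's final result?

Capstone (80) > Midterm exam (55), so Midterm exam counts as 80.
Weighted total:
  Presentations 92 × 0.05 = 4.6
  Case studies 98 × 0.09 = 8.82
  Assignments 52 × 0.22 = 11.44
  Essays 100 × 0.1 = 10
  Midterm exam 80 × 0.08 = 6.4
  Practicals 70 × 0.06 = 4.2
  Capstone 80 × 0.4 = 32
Sum = 77.46
77.46 is ≥ 67.5 and < 83 → Proficient

Proficient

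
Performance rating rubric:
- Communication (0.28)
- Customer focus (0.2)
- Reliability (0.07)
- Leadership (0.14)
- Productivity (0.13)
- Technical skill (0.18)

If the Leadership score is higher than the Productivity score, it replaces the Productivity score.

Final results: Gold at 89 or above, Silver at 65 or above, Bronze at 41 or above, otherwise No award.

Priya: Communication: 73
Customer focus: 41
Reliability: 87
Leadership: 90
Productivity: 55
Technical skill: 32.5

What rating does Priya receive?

Leadership (90) > Productivity (55), so Productivity counts as 90.
Weighted total:
  Communication 73 × 0.28 = 20.44
  Customer focus 41 × 0.2 = 8.2
  Reliability 87 × 0.07 = 6.09
  Leadership 90 × 0.14 = 12.6
  Productivity 90 × 0.13 = 11.7
  Technical skill 32.5 × 0.18 = 5.85
Sum = 64.88
64.88 is ≥ 41 and < 65 → Bronze

Bronze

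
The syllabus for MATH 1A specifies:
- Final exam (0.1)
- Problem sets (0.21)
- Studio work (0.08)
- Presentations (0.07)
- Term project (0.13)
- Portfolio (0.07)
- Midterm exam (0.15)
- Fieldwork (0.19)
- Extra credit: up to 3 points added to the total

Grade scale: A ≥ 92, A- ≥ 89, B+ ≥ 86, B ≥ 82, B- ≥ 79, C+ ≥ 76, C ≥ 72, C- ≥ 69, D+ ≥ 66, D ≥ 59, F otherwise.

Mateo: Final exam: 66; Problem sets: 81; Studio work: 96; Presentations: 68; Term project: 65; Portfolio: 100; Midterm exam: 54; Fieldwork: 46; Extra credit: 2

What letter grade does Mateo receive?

C-

Weighted total:
  Final exam 66 × 0.1 = 6.6
  Problem sets 81 × 0.21 = 17.01
  Studio work 96 × 0.08 = 7.68
  Presentations 68 × 0.07 = 4.76
  Term project 65 × 0.13 = 8.45
  Portfolio 100 × 0.07 = 7
  Midterm exam 54 × 0.15 = 8.1
  Fieldwork 46 × 0.19 = 8.74
Sum = 68.34
Extra credit: 68.34 + 2 = 70.34
70.34 is ≥ 69 and < 72 → C-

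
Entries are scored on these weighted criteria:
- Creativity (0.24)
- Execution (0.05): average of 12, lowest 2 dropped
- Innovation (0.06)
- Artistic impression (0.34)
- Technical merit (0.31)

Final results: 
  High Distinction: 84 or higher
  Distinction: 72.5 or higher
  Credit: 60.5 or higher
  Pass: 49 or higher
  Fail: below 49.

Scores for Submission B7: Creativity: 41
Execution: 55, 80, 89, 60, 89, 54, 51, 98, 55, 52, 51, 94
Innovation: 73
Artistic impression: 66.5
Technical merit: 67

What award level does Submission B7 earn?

Execution: drop 51, 51 → average of remaining 10 = 726/10 = 72.6
Weighted total:
  Creativity 41 × 0.24 = 9.84
  Execution 72.6 × 0.05 = 3.63
  Innovation 73 × 0.06 = 4.38
  Artistic impression 66.5 × 0.34 = 22.61
  Technical merit 67 × 0.31 = 20.77
Sum = 61.23
61.23 is ≥ 60.5 and < 72.5 → Credit

Credit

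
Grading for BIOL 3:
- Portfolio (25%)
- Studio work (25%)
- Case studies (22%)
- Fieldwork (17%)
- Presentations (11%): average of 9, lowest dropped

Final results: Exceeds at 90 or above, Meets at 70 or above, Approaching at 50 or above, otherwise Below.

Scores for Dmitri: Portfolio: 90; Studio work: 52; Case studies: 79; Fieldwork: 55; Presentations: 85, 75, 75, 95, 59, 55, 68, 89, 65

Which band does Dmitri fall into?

Presentations: drop 55 → average of remaining 8 = 611/8 = 76.375
Weighted total:
  Portfolio 90 × 0.25 = 22.5
  Studio work 52 × 0.25 = 13
  Case studies 79 × 0.22 = 17.38
  Fieldwork 55 × 0.17 = 9.35
  Presentations 76.375 × 0.11 = 8.40125
Sum = 70.63125
70.63125 is ≥ 70 and < 90 → Meets

Meets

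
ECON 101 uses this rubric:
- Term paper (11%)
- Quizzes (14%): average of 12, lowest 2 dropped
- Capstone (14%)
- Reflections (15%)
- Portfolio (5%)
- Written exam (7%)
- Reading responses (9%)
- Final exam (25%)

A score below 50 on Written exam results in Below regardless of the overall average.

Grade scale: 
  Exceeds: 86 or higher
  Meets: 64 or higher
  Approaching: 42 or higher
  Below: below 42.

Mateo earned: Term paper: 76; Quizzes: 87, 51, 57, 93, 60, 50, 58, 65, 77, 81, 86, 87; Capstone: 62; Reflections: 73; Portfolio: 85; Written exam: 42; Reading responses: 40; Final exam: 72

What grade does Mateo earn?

Below

Quizzes: drop 50, 51 → average of remaining 10 = 751/10 = 75.1
Written exam score 42 < 50: minimum not met.
Weighted total:
  Term paper 76 × 0.11 = 8.36
  Quizzes 75.1 × 0.14 = 10.514
  Capstone 62 × 0.14 = 8.68
  Reflections 73 × 0.15 = 10.95
  Portfolio 85 × 0.05 = 4.25
  Written exam 42 × 0.07 = 2.94
  Reading responses 40 × 0.09 = 3.6
  Final exam 72 × 0.25 = 18
Sum = 67.294
Because the Written exam minimum was not met, the result is Below.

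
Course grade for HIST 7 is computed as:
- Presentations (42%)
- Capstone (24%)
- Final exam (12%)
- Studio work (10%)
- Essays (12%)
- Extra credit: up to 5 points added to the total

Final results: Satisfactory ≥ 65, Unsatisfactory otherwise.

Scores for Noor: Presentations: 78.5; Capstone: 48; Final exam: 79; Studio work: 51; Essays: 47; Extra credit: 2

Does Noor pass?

Weighted total:
  Presentations 78.5 × 0.42 = 32.97
  Capstone 48 × 0.24 = 11.52
  Final exam 79 × 0.12 = 9.48
  Studio work 51 × 0.1 = 5.1
  Essays 47 × 0.12 = 5.64
Sum = 64.71
Extra credit: 64.71 + 2 = 66.71
66.71 ≥ 65 → Satisfactory

Satisfactory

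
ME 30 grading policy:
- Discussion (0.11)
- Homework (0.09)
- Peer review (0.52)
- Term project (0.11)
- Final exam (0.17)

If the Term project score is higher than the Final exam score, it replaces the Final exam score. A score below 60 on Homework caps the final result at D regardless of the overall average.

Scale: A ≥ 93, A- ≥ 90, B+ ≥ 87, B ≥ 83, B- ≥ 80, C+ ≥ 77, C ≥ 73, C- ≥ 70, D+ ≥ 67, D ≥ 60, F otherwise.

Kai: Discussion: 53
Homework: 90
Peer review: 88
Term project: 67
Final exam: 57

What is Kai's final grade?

Term project (67) > Final exam (57), so Final exam counts as 67.
Homework score 90 ≥ 60: minimum met.
Weighted total:
  Discussion 53 × 0.11 = 5.83
  Homework 90 × 0.09 = 8.1
  Peer review 88 × 0.52 = 45.76
  Term project 67 × 0.11 = 7.37
  Final exam 67 × 0.17 = 11.39
Sum = 78.45
78.45 is ≥ 77 and < 80 → C+

C+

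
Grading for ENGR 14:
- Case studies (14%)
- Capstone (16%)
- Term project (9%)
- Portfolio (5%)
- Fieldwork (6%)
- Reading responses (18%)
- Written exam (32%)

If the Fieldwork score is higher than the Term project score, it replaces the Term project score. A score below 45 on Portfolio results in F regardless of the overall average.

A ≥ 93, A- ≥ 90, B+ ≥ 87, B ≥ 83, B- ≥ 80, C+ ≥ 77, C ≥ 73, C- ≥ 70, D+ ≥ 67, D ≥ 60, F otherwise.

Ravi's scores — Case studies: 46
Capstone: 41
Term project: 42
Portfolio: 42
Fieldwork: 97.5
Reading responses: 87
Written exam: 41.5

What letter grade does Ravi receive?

Fieldwork (97.5) > Term project (42), so Term project counts as 97.5.
Portfolio score 42 < 45: minimum not met.
Weighted total:
  Case studies 46 × 0.14 = 6.44
  Capstone 41 × 0.16 = 6.56
  Term project 97.5 × 0.09 = 8.775
  Portfolio 42 × 0.05 = 2.1
  Fieldwork 97.5 × 0.06 = 5.85
  Reading responses 87 × 0.18 = 15.66
  Written exam 41.5 × 0.32 = 13.28
Sum = 58.665
Because the Portfolio minimum was not met, the result is F.

F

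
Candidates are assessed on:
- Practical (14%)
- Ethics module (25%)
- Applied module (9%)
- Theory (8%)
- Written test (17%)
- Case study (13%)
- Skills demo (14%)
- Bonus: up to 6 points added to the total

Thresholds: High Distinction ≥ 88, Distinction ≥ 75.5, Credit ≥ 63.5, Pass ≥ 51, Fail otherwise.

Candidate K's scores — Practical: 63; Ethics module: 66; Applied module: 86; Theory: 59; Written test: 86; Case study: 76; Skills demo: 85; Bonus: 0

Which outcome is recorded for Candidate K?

Credit

Weighted total:
  Practical 63 × 0.14 = 8.82
  Ethics module 66 × 0.25 = 16.5
  Applied module 86 × 0.09 = 7.74
  Theory 59 × 0.08 = 4.72
  Written test 86 × 0.17 = 14.62
  Case study 76 × 0.13 = 9.88
  Skills demo 85 × 0.14 = 11.9
Sum = 74.18
Bonus: 74.18 + 0 = 74.18
74.18 is ≥ 63.5 and < 75.5 → Credit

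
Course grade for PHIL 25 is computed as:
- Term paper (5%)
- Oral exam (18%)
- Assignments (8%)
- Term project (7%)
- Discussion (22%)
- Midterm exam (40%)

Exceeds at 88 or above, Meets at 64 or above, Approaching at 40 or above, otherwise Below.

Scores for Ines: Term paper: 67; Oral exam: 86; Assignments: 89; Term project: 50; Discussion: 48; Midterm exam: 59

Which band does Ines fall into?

Weighted total:
  Term paper 67 × 0.05 = 3.35
  Oral exam 86 × 0.18 = 15.48
  Assignments 89 × 0.08 = 7.12
  Term project 50 × 0.07 = 3.5
  Discussion 48 × 0.22 = 10.56
  Midterm exam 59 × 0.4 = 23.6
Sum = 63.61
63.61 is ≥ 40 and < 64 → Approaching

Approaching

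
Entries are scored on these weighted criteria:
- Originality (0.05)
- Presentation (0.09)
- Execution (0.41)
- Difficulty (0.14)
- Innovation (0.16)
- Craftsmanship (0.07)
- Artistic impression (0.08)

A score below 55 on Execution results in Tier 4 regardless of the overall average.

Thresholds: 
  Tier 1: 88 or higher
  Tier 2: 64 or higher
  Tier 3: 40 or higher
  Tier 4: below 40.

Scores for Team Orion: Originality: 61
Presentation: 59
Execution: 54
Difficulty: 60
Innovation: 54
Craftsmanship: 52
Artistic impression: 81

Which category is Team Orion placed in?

Execution score 54 < 55: minimum not met.
Weighted total:
  Originality 61 × 0.05 = 3.05
  Presentation 59 × 0.09 = 5.31
  Execution 54 × 0.41 = 22.14
  Difficulty 60 × 0.14 = 8.4
  Innovation 54 × 0.16 = 8.64
  Craftsmanship 52 × 0.07 = 3.64
  Artistic impression 81 × 0.08 = 6.48
Sum = 57.66
Because the Execution minimum was not met, the result is Tier 4.

Tier 4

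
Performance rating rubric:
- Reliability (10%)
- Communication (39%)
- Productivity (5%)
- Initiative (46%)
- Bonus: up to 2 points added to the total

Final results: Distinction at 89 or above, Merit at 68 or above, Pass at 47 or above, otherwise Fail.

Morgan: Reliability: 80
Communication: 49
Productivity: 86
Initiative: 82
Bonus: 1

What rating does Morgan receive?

Merit

Weighted total:
  Reliability 80 × 0.1 = 8
  Communication 49 × 0.39 = 19.11
  Productivity 86 × 0.05 = 4.3
  Initiative 82 × 0.46 = 37.72
Sum = 69.13
Bonus: 69.13 + 1 = 70.13
70.13 is ≥ 68 and < 89 → Merit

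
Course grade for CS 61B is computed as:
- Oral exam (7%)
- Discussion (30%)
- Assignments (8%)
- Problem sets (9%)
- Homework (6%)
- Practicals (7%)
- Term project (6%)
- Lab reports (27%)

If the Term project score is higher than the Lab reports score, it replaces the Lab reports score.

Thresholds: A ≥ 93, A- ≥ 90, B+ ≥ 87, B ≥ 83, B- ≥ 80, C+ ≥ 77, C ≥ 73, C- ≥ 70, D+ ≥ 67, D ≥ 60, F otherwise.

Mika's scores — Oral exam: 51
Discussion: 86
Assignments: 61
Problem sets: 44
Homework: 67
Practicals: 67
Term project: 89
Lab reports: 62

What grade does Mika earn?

C

Term project (89) > Lab reports (62), so Lab reports counts as 89.
Weighted total:
  Oral exam 51 × 0.07 = 3.57
  Discussion 86 × 0.3 = 25.8
  Assignments 61 × 0.08 = 4.88
  Problem sets 44 × 0.09 = 3.96
  Homework 67 × 0.06 = 4.02
  Practicals 67 × 0.07 = 4.69
  Term project 89 × 0.06 = 5.34
  Lab reports 89 × 0.27 = 24.03
Sum = 76.29
76.29 is ≥ 73 and < 77 → C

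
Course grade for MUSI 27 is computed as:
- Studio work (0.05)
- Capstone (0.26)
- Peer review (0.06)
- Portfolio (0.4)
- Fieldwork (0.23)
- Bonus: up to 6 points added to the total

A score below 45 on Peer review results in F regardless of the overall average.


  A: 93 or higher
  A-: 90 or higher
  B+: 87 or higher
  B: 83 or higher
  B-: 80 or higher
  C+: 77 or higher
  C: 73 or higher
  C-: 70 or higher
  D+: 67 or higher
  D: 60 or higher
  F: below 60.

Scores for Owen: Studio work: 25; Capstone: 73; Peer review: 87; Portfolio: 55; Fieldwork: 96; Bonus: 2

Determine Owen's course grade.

Peer review score 87 ≥ 45: minimum met.
Weighted total:
  Studio work 25 × 0.05 = 1.25
  Capstone 73 × 0.26 = 18.98
  Peer review 87 × 0.06 = 5.22
  Portfolio 55 × 0.4 = 22
  Fieldwork 96 × 0.23 = 22.08
Sum = 69.53
Bonus: 69.53 + 2 = 71.53
71.53 is ≥ 70 and < 73 → C-

C-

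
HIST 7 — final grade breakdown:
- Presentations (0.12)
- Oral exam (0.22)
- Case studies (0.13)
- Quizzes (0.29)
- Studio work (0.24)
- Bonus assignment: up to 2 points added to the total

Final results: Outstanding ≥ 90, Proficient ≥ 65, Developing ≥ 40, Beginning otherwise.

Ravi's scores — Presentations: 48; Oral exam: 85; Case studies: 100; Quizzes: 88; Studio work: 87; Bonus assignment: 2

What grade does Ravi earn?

Proficient

Weighted total:
  Presentations 48 × 0.12 = 5.76
  Oral exam 85 × 0.22 = 18.7
  Case studies 100 × 0.13 = 13
  Quizzes 88 × 0.29 = 25.52
  Studio work 87 × 0.24 = 20.88
Sum = 83.86
Bonus assignment: 83.86 + 2 = 85.86
85.86 is ≥ 65 and < 90 → Proficient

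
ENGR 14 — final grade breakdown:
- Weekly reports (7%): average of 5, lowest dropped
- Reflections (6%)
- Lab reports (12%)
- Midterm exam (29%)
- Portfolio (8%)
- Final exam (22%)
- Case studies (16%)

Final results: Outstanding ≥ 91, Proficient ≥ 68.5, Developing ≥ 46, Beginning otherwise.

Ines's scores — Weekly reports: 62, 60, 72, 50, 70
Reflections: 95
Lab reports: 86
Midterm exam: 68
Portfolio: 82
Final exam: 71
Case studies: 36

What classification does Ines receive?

Weekly reports: drop 50 → average of remaining 4 = 264/4 = 66
Weighted total:
  Weekly reports 66 × 0.07 = 4.62
  Reflections 95 × 0.06 = 5.7
  Lab reports 86 × 0.12 = 10.32
  Midterm exam 68 × 0.29 = 19.72
  Portfolio 82 × 0.08 = 6.56
  Final exam 71 × 0.22 = 15.62
  Case studies 36 × 0.16 = 5.76
Sum = 68.3
68.3 is ≥ 46 and < 68.5 → Developing

Developing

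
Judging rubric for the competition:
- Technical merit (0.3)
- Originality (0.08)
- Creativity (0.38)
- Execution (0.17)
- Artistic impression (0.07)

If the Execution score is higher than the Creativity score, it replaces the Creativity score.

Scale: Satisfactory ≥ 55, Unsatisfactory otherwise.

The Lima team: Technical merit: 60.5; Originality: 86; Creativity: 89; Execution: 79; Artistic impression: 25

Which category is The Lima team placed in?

Execution (79) ≤ Creativity (89), so Creativity stays at 89.
Weighted total:
  Technical merit 60.5 × 0.3 = 18.15
  Originality 86 × 0.08 = 6.88
  Creativity 89 × 0.38 = 33.82
  Execution 79 × 0.17 = 13.43
  Artistic impression 25 × 0.07 = 1.75
Sum = 74.03
74.03 ≥ 55 → Satisfactory

Satisfactory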